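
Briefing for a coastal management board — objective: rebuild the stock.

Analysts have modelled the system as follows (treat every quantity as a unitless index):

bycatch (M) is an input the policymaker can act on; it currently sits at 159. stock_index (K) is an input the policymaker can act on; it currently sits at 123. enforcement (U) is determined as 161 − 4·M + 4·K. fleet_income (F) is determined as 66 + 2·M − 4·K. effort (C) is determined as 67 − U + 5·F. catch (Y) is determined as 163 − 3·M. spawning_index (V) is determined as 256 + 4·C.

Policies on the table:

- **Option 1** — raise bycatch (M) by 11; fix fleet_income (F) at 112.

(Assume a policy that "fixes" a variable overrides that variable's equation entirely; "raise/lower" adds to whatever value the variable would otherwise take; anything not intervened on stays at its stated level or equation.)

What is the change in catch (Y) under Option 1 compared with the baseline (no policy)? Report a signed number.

Baseline:
  M = 159
  Y = 163 − 3·159 = -314
Option 1 (M + 11, F := 112):
  M = 159 + 11 = 170
  Y = 163 − 3·170 = -347
Change in Y: -347 − (-314) = -33

-33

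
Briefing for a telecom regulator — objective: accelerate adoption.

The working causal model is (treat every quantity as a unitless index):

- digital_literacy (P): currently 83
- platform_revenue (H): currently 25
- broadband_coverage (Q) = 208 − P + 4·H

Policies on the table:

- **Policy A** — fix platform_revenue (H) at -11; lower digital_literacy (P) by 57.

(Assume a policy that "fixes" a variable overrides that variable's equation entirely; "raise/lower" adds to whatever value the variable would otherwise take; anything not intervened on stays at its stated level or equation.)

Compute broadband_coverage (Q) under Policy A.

Policy A (H := -11, P − 57):
  P = 83 − 57 = 26
  H = -11
  Q = 208 − 26 + 4·(-11) = 138

138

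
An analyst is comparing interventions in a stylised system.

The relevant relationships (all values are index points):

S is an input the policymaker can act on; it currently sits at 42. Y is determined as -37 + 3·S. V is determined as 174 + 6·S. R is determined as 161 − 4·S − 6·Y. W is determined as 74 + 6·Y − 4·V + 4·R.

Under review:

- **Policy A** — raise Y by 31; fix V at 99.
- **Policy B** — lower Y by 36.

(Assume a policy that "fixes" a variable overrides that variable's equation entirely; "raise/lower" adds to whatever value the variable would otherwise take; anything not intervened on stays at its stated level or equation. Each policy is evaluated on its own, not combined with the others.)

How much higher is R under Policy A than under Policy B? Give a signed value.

Policy A (Y + 31, V := 99):
  S = 42
  Y = -37 + 3·42 (+31 from intervention) = 120
  R = 161 − 4·42 − 6·120 = -727
Policy B (Y − 36):
  S = 42
  Y = -37 + 3·42 (−36 from intervention) = 53
  R = 161 − 4·42 − 6·53 = -325
R: -727 − (-325) = -402

-402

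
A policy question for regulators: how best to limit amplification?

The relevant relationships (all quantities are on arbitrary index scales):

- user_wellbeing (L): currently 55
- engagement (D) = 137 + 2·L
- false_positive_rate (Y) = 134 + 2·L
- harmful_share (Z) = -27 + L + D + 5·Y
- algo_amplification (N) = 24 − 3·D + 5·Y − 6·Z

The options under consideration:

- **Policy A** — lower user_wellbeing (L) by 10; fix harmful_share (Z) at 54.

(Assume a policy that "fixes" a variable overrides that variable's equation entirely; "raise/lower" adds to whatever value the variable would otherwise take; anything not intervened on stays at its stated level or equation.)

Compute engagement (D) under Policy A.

Policy A (L − 10, Z := 54):
  L = 55 − 10 = 45
  D = 137 + 2·45 = 227

227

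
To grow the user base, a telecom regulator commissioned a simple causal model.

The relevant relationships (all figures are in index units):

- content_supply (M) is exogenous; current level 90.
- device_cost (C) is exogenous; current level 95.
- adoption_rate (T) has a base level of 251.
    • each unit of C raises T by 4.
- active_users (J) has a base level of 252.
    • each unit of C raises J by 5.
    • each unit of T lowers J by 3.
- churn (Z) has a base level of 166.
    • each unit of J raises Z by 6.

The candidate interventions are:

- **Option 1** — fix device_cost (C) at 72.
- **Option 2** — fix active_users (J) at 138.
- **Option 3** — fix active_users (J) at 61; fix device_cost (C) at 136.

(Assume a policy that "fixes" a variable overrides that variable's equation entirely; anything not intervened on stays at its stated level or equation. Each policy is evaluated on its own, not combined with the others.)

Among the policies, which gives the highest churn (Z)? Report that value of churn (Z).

Option 1 (C := 72):
  C = 72
  T = 251 + 4·72 = 539
  J = 252 + 5·72 − 3·539 = -1005
  Z = 166 + 6·(-1005) = -5864
Option 2 (J := 138):
  C = 95
  T = 251 + 4·95 = 631
  J = 138
  Z = 166 + 6·138 = 994
Option 3 (J := 61, C := 136):
  C = 136
  T = 251 + 4·136 = 795
  J = 61
  Z = 166 + 6·61 = 532
Comparing — Option 1: Z=-5864, Option 2: Z=994, Option 3: Z=532. Highest is 994 (Option 2).

994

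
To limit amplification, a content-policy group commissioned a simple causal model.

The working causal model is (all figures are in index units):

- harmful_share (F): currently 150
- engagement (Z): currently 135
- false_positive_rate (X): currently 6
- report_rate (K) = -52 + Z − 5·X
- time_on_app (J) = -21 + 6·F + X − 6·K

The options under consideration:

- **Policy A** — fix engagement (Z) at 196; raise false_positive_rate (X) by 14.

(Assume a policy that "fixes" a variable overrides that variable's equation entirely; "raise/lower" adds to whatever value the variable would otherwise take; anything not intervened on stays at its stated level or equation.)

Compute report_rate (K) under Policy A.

Policy A (Z := 196, X + 14):
  Z = 196
  X = 6 + 14 = 20
  K = -52 + 196 − 5·20 = 44

44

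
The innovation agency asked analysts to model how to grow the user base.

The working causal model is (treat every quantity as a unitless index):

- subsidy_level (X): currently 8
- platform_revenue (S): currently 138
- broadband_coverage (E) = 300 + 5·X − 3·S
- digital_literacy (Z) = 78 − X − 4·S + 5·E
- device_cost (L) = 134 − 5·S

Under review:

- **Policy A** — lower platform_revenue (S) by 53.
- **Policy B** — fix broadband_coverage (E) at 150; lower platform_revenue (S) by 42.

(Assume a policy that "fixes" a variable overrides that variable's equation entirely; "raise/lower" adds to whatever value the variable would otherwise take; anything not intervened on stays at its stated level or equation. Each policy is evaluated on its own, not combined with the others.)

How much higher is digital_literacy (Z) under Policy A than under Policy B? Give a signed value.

-281

Policy A (S − 53):
  X = 8
  S = 138 − 53 = 85
  E = 300 + 5·8 − 3·85 = 85
  Z = 78 − 8 − 4·85 + 5·85 = 155
Policy B (E := 150, S − 42):
  X = 8
  S = 138 − 42 = 96
  E = 150
  Z = 78 − 8 − 4·96 + 5·150 = 436
Z: 155 − 436 = -281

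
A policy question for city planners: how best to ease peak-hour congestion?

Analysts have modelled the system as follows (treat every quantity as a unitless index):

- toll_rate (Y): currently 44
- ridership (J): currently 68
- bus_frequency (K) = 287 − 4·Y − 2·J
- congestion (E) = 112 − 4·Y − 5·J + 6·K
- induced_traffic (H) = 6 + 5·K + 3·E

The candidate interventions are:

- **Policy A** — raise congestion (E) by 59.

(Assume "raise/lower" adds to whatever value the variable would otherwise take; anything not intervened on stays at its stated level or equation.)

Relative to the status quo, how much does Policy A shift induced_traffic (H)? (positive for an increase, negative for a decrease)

177

Baseline:
  Y = 44
  J = 68
  K = 287 − 4·44 − 2·68 = -25
  E = 112 − 4·44 − 5·68 + 6·(-25) = -554
  H = 6 + 5·(-25) + 3·(-554) = -1781
Policy A (E + 59):
  Y = 44
  J = 68
  K = 287 − 4·44 − 2·68 = -25
  E = 112 − 4·44 − 5·68 + 6·(-25) (+59 from intervention) = -495
  H = 6 + 5·(-25) + 3·(-495) = -1604
Change in H: -1604 − (-1781) = 177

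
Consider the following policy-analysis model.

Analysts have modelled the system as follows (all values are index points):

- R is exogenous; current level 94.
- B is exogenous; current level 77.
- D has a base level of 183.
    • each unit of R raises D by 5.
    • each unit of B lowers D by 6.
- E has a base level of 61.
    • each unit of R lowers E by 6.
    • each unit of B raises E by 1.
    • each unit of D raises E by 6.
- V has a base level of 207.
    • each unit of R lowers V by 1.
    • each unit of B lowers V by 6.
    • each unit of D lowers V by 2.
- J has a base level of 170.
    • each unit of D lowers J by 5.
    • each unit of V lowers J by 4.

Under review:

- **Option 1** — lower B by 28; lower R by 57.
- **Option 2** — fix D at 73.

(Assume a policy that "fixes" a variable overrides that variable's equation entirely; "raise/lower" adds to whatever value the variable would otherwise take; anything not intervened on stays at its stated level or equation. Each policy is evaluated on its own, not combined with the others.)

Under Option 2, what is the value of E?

12

Option 2 (D := 73):
  R = 94
  B = 77
  D = 73
  E = 61 − 6·94 + 77 + 6·73 = 12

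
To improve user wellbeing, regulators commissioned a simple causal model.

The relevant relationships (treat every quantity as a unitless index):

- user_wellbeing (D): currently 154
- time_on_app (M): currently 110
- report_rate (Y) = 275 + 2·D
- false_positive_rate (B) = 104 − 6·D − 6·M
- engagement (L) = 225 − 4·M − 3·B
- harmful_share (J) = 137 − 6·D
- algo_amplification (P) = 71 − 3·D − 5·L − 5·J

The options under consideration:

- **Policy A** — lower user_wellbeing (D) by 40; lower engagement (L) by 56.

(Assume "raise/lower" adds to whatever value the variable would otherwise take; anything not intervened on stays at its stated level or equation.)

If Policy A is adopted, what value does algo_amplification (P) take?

-14781

Policy A (D − 40, L − 56):
  D = 154 − 40 = 114
  M = 110
  B = 104 − 6·114 − 6·110 = -1240
  L = 225 − 4·110 − 3·(-1240) (−56 from intervention) = 3449
  J = 137 − 6·114 = -547
  P = 71 − 3·114 − 5·3449 − 5·(-547) = -14781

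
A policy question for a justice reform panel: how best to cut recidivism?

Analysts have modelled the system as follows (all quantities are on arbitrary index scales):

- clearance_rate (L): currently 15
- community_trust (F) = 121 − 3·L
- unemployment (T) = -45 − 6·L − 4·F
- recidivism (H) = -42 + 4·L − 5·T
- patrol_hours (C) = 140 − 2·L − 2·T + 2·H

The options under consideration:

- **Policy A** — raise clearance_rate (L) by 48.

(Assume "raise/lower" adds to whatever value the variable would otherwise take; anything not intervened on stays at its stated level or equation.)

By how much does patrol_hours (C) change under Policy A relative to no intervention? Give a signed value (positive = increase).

Baseline:
  L = 15
  F = 121 − 3·15 = 76
  T = -45 − 6·15 − 4·76 = -439
  H = -42 + 4·15 − 5·(-439) = 2213
  C = 140 − 2·15 − 2·(-439) + 2·2213 = 5414
Policy A (L + 48):
  L = 15 + 48 = 63
  F = 121 − 3·63 = -68
  T = -45 − 6·63 − 4·(-68) = -151
  H = -42 + 4·63 − 5·(-151) = 965
  C = 140 − 2·63 − 2·(-151) + 2·965 = 2246
Change in C: 2246 − 5414 = -3168

-3168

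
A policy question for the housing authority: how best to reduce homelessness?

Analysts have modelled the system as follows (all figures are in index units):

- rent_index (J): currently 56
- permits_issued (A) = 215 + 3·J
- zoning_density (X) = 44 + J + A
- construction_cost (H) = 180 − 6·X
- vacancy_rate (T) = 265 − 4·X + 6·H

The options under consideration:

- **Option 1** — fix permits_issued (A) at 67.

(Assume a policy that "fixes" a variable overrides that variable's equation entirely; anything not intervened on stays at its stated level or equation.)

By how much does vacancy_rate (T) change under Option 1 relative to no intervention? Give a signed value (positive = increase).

Baseline:
  J = 56
  A = 215 + 3·56 = 383
  X = 44 + 56 + 383 = 483
  H = 180 − 6·483 = -2718
  T = 265 − 4·483 + 6·(-2718) = -17975
Option 1 (A := 67):
  J = 56
  A = 67
  X = 44 + 56 + 67 = 167
  H = 180 − 6·167 = -822
  T = 265 − 4·167 + 6·(-822) = -5335
Change in T: -5335 − (-17975) = 12640

12640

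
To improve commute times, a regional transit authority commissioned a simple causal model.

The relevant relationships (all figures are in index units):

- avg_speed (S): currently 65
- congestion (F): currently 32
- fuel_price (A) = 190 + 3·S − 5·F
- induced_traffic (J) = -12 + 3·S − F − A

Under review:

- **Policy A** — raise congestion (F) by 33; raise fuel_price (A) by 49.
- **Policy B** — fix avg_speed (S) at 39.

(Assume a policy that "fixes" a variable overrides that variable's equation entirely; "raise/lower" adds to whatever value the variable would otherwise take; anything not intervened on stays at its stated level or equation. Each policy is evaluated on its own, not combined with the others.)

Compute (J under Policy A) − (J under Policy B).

83

Policy A (F + 33, A + 49):
  S = 65
  F = 32 + 33 = 65
  A = 190 + 3·65 − 5·65 (+49 from intervention) = 109
  J = -12 + 3·65 − 65 − 109 = 9
Policy B (S := 39):
  S = 39
  F = 32
  A = 190 + 3·39 − 5·32 = 147
  J = -12 + 3·39 − 32 − 147 = -74
J: 9 − (-74) = 83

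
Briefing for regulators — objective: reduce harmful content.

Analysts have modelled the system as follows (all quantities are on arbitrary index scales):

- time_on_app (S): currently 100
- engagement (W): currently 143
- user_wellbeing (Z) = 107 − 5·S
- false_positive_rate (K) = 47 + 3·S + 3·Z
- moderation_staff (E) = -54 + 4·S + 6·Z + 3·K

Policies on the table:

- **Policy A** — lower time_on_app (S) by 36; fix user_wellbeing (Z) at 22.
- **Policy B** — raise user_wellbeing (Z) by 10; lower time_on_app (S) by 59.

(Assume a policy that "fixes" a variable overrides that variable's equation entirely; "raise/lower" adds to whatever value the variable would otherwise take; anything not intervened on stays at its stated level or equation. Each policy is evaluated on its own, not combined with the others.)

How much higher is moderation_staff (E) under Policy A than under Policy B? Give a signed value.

Policy A (S − 36, Z := 22):
  S = 100 − 36 = 64
  Z = 22
  K = 47 + 3·64 + 3·22 = 305
  E = -54 + 4·64 + 6·22 + 3·305 = 1249
Policy B (Z + 10, S − 59):
  S = 100 − 59 = 41
  Z = 107 − 5·41 (+10 from intervention) = -88
  K = 47 + 3·41 + 3·(-88) = -94
  E = -54 + 4·41 + 6·(-88) + 3·(-94) = -700
E: 1249 − (-700) = 1949

1949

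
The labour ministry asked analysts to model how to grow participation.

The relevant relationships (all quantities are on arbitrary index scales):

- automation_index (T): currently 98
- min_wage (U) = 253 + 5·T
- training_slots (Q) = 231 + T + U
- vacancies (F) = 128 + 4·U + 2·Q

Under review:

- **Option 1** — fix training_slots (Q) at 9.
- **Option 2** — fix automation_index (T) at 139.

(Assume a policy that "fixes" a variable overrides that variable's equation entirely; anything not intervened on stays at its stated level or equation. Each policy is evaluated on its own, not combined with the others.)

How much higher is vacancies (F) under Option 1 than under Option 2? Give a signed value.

-3438

Option 1 (Q := 9):
  T = 98
  U = 253 + 5·98 = 743
  Q = 9
  F = 128 + 4·743 + 2·9 = 3118
Option 2 (T := 139):
  T = 139
  U = 253 + 5·139 = 948
  Q = 231 + 139 + 948 = 1318
  F = 128 + 4·948 + 2·1318 = 6556
F: 3118 − 6556 = -3438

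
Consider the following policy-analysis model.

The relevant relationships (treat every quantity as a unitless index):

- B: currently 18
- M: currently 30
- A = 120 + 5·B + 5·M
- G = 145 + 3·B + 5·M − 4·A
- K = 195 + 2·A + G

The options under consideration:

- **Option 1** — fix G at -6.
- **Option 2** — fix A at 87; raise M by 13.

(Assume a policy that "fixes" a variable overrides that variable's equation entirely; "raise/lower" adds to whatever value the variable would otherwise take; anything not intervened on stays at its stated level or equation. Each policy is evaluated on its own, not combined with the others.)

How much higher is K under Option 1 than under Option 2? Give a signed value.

474

Option 1 (G := -6):
  B = 18
  M = 30
  A = 120 + 5·18 + 5·30 = 360
  G = -6
  K = 195 + 2·360 + (-6) = 909
Option 2 (A := 87, M + 13):
  B = 18
  M = 30 + 13 = 43
  A = 87
  G = 145 + 3·18 + 5·43 − 4·87 = 66
  K = 195 + 2·87 + 66 = 435
K: 909 − 435 = 474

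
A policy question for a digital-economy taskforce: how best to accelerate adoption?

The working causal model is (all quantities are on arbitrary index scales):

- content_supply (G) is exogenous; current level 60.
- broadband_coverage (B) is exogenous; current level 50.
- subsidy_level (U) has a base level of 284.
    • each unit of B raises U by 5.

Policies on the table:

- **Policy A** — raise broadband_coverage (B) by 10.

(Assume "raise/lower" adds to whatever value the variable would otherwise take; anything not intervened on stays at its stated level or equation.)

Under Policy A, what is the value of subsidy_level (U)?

Policy A (B + 10):
  B = 50 + 10 = 60
  U = 284 + 5·60 = 584

584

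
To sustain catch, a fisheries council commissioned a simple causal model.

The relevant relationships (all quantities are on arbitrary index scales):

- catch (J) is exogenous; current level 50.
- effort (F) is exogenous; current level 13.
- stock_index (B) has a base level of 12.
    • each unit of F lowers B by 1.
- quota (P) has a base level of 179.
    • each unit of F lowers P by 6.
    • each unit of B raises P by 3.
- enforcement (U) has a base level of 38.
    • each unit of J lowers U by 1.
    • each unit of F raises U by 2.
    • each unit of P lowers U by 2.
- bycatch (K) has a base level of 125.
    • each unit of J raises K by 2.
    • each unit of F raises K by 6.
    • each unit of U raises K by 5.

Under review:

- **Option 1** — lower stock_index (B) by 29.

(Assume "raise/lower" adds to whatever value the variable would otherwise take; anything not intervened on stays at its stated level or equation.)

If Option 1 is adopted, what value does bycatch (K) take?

263

Option 1 (B − 29):
  J = 50
  F = 13
  B = 12 − 13 (−29 from intervention) = -30
  P = 179 − 6·13 + 3·(-30) = 11
  U = 38 − 50 + 2·13 − 2·11 = -8
  K = 125 + 2·50 + 6·13 + 5·(-8) = 263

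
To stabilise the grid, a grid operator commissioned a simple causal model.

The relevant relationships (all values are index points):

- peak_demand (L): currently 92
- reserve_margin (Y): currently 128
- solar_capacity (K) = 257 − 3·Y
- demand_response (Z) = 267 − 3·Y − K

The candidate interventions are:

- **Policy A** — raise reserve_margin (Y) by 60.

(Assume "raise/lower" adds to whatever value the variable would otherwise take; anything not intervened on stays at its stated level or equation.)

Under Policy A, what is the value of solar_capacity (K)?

-307

Policy A (Y + 60):
  Y = 128 + 60 = 188
  K = 257 − 3·188 = -307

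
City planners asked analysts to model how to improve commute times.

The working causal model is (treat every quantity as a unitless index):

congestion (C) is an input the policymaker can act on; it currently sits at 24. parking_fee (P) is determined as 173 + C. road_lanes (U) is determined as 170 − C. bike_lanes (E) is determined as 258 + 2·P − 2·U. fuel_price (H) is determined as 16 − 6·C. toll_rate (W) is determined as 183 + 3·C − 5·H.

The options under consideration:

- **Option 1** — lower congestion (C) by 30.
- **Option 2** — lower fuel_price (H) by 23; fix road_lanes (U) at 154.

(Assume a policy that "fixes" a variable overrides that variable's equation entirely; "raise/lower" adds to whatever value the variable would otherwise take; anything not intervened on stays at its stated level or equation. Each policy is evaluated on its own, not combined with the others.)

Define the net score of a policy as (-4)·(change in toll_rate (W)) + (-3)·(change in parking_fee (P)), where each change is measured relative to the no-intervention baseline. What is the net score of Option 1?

Baseline:
  C = 24
  P = 173 + 24 = 197
  H = 16 − 6·24 = -128
  W = 183 + 3·24 − 5·(-128) = 895
Option 1 (C − 30):
  C = 24 − 30 = -6
  P = 173 + (-6) = 167
  H = 16 − 6·(-6) = 52
  W = 183 + 3·(-6) − 5·52 = -95
ΔW = -95 − 895 = -990; ΔP = 167 − 197 = -30
Score = (-4)·(-990) + (-3)·(-30) = 4050

4050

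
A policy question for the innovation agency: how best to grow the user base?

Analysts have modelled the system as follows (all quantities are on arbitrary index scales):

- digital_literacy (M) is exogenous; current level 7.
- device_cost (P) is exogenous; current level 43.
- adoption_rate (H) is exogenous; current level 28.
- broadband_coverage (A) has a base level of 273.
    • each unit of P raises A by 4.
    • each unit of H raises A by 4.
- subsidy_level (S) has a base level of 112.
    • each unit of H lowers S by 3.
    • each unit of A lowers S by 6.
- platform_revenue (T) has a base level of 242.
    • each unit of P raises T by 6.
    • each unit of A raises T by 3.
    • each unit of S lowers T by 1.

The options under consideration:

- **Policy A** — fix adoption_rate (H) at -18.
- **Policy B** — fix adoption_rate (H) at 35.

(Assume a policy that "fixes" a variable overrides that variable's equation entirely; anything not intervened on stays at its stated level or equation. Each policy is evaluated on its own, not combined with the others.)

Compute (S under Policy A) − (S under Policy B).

Policy A (H := -18):
  P = 43
  H = -18
  A = 273 + 4·43 + 4·(-18) = 373
  S = 112 − 3·(-18) − 6·373 = -2072
Policy B (H := 35):
  P = 43
  H = 35
  A = 273 + 4·43 + 4·35 = 585
  S = 112 − 3·35 − 6·585 = -3503
S: -2072 − (-3503) = 1431

1431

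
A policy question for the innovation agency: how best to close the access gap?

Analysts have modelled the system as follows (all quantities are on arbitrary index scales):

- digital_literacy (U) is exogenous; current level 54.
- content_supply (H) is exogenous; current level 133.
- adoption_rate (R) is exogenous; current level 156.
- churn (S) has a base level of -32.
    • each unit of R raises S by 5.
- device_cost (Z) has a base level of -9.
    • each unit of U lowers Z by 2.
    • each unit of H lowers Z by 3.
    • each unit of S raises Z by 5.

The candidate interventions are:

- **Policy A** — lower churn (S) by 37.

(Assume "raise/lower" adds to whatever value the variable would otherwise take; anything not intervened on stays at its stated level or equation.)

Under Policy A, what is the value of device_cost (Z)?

Policy A (S − 37):
  U = 54
  H = 133
  R = 156
  S = -32 + 5·156 (−37 from intervention) = 711
  Z = -9 − 2·54 − 3·133 + 5·711 = 3039

3039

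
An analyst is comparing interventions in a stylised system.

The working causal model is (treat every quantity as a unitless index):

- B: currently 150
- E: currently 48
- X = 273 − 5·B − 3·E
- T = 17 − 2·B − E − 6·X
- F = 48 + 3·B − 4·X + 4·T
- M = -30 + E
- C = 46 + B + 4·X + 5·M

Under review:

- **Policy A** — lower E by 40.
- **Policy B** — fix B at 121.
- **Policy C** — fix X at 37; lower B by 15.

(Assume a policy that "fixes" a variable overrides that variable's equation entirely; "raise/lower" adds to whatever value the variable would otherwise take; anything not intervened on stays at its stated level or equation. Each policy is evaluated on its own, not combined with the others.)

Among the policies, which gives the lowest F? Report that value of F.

Policy A (E − 40):
  B = 150
  E = 48 − 40 = 8
  X = 273 − 5·150 − 3·8 = -501
  T = 17 − 2·150 − 8 − 6·(-501) = 2715
  F = 48 + 3·150 − 4·(-501) + 4·2715 = 13362
Policy B (B := 121):
  B = 121
  E = 48
  X = 273 − 5·121 − 3·48 = -476
  T = 17 − 2·121 − 48 − 6·(-476) = 2583
  F = 48 + 3·121 − 4·(-476) + 4·2583 = 12647
Policy C (X := 37, B − 15):
  B = 150 − 15 = 135
  E = 48
  X = 37
  T = 17 − 2·135 − 48 − 6·37 = -523
  F = 48 + 3·135 − 4·37 + 4·(-523) = -1787
Comparing — Policy A: F=13362, Policy B: F=12647, Policy C: F=-1787. Lowest is -1787 (Policy C).

-1787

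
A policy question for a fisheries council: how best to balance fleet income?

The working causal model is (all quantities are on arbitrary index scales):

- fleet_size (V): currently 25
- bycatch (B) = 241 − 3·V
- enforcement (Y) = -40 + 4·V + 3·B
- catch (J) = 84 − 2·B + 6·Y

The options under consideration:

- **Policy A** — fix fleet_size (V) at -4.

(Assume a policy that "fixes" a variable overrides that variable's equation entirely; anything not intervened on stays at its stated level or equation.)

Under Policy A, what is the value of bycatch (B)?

Policy A (V := -4):
  V = -4
  B = 241 − 3·(-4) = 253

253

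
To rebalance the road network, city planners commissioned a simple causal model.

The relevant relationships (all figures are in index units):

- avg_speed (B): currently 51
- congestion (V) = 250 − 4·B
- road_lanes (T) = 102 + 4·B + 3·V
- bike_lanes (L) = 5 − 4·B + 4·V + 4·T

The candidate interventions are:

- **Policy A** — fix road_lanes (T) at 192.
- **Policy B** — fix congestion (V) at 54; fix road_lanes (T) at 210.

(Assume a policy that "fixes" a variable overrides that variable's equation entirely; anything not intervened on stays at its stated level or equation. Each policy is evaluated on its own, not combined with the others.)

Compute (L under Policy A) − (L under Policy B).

-104

Policy A (T := 192):
  B = 51
  V = 250 − 4·51 = 46
  T = 192
  L = 5 − 4·51 + 4·46 + 4·192 = 753
Policy B (V := 54, T := 210):
  B = 51
  V = 54
  T = 210
  L = 5 − 4·51 + 4·54 + 4·210 = 857
L: 753 − 857 = -104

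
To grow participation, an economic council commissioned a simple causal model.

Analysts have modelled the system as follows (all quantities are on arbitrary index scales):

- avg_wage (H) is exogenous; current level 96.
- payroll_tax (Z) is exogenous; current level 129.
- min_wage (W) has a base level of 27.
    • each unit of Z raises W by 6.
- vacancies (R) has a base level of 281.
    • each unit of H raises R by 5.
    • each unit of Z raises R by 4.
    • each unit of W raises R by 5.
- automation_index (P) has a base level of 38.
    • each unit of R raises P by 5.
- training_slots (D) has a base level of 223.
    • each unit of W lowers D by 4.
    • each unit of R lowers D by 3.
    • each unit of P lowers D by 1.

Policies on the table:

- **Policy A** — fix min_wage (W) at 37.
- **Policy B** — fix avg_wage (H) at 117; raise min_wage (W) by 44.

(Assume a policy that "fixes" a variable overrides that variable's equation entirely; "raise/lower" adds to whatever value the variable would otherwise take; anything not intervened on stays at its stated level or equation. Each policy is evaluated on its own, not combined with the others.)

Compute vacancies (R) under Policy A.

1462

Policy A (W := 37):
  H = 96
  Z = 129
  W = 37
  R = 281 + 5·96 + 4·129 + 5·37 = 1462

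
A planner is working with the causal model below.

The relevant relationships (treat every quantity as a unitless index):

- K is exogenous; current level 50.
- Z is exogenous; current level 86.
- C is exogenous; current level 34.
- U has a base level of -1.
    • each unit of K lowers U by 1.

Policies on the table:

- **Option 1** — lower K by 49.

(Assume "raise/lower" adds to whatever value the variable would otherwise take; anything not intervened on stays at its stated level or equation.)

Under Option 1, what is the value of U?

Option 1 (K − 49):
  K = 50 − 49 = 1
  U = -1 − 1 = -2

-2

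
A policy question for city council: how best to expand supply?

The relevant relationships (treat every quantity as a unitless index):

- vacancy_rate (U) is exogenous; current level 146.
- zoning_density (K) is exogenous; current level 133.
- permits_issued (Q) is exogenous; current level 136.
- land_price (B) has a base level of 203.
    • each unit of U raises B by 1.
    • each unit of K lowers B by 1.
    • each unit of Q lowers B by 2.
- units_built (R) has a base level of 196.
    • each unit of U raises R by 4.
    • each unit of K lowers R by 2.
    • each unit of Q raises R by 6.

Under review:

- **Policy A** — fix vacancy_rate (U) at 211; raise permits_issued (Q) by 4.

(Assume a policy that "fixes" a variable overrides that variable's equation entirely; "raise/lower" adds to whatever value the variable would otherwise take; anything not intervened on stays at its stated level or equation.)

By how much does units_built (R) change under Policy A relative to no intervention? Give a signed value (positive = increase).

284

Baseline:
  U = 146
  K = 133
  Q = 136
  R = 196 + 4·146 − 2·133 + 6·136 = 1330
Policy A (U := 211, Q + 4):
  U = 211
  K = 133
  Q = 136 + 4 = 140
  R = 196 + 4·211 − 2·133 + 6·140 = 1614
Change in R: 1614 − 1330 = 284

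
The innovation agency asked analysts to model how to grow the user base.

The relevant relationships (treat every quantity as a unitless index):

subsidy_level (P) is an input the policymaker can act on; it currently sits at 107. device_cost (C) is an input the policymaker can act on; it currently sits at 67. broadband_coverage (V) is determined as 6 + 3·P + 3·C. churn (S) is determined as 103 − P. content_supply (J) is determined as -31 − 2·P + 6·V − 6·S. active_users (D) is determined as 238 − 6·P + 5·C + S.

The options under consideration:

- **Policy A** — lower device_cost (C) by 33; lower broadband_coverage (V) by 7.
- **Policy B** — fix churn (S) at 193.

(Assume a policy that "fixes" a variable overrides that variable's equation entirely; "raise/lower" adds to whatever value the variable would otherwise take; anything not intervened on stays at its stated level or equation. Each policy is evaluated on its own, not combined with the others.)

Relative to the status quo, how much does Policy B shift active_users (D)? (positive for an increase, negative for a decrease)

197

Baseline:
  P = 107
  C = 67
  S = 103 − 107 = -4
  D = 238 − 6·107 + 5·67 + (-4) = -73
Policy B (S := 193):
  P = 107
  C = 67
  S = 193
  D = 238 − 6·107 + 5·67 + 193 = 124
Change in D: 124 − (-73) = 197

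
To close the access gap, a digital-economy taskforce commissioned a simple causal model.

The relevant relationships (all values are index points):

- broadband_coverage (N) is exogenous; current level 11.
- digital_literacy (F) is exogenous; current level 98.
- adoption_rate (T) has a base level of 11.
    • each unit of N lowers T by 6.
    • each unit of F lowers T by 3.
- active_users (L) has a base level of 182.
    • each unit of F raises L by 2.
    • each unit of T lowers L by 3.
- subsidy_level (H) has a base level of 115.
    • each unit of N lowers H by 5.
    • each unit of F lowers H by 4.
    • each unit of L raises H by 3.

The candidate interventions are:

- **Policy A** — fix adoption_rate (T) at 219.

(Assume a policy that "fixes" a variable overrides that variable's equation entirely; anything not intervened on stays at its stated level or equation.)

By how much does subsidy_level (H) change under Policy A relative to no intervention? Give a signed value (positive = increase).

Baseline:
  N = 11
  F = 98
  T = 11 − 6·11 − 3·98 = -349
  L = 182 + 2·98 − 3·(-349) = 1425
  H = 115 − 5·11 − 4·98 + 3·1425 = 3943
Policy A (T := 219):
  N = 11
  F = 98
  T = 219
  L = 182 + 2·98 − 3·219 = -279
  H = 115 − 5·11 − 4·98 + 3·(-279) = -1169
Change in H: -1169 − 3943 = -5112

-5112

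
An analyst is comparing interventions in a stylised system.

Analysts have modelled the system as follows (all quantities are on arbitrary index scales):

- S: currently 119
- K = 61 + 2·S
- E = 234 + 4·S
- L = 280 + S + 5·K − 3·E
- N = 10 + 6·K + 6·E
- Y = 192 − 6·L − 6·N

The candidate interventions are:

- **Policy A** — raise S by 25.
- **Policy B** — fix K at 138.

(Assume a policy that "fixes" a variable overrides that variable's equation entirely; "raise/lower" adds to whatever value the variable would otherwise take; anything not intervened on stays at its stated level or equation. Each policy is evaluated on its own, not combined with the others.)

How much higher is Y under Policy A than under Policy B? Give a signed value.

Policy A (S + 25):
  S = 119 + 25 = 144
  K = 61 + 2·144 = 349
  E = 234 + 4·144 = 810
  L = 280 + 144 + 5·349 − 3·810 = -261
  N = 10 + 6·349 + 6·810 = 6964
  Y = 192 − 6·(-261) − 6·6964 = -40026
Policy B (K := 138):
  S = 119
  K = 138
  E = 234 + 4·119 = 710
  L = 280 + 119 + 5·138 − 3·710 = -1041
  N = 10 + 6·138 + 6·710 = 5098
  Y = 192 − 6·(-1041) − 6·5098 = -24150
Y: -40026 − (-24150) = -15876

-15876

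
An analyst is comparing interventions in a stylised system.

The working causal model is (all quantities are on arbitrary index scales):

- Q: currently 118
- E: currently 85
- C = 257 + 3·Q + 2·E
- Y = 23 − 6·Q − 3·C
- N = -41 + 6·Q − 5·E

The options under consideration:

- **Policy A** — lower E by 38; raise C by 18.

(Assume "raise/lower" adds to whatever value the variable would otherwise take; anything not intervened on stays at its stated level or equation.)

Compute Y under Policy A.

Policy A (E − 38, C + 18):
  Q = 118
  E = 85 − 38 = 47
  C = 257 + 3·118 + 2·47 (+18 from intervention) = 723
  Y = 23 − 6·118 − 3·723 = -2854

-2854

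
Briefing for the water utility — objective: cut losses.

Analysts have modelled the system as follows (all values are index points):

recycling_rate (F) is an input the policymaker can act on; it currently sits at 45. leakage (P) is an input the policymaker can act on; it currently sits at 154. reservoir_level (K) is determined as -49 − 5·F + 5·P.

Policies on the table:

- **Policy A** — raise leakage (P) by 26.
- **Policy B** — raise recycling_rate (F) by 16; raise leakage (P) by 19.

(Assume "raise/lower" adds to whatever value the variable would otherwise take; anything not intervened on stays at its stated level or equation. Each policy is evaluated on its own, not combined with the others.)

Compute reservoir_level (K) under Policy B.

Policy B (F + 16, P + 19):
  F = 45 + 16 = 61
  P = 154 + 19 = 173
  K = -49 − 5·61 + 5·173 = 511

511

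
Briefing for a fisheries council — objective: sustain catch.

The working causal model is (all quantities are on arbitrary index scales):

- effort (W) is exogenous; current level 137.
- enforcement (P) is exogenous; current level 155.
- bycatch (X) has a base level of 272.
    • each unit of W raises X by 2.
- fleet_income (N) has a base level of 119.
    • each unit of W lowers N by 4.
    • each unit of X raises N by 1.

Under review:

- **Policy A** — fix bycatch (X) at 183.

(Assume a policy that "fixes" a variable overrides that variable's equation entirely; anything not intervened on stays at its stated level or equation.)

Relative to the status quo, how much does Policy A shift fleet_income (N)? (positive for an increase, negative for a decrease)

Baseline:
  W = 137
  X = 272 + 2·137 = 546
  N = 119 − 4·137 + 546 = 117
Policy A (X := 183):
  W = 137
  X = 183
  N = 119 − 4·137 + 183 = -246
Change in N: -246 − 117 = -363

-363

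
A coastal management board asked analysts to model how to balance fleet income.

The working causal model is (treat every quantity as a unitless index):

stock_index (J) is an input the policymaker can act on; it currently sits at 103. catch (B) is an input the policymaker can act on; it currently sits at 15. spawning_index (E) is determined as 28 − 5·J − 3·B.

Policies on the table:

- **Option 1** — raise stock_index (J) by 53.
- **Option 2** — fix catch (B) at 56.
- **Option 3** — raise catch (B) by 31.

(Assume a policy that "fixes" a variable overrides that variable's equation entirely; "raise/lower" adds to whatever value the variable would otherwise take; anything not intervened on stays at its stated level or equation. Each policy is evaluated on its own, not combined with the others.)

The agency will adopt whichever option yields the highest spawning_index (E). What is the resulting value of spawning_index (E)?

Option 1 (J + 53):
  J = 103 + 53 = 156
  B = 15
  E = 28 − 5·156 − 3·15 = -797
Option 2 (B := 56):
  J = 103
  B = 56
  E = 28 − 5·103 − 3·56 = -655
Option 3 (B + 31):
  J = 103
  B = 15 + 31 = 46
  E = 28 − 5·103 − 3·46 = -625
Comparing — Option 1: E=-797, Option 2: E=-655, Option 3: E=-625. Highest is -625 (Option 3).

-625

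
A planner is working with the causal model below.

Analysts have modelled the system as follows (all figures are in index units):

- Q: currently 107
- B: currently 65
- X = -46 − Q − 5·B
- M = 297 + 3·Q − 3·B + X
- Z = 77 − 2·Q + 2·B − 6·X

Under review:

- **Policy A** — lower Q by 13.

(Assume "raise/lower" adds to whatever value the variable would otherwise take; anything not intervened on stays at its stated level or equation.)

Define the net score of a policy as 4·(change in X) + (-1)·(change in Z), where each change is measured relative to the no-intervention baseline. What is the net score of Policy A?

104

Baseline:
  Q = 107
  B = 65
  X = -46 − 107 − 5·65 = -478
  Z = 77 − 2·107 + 2·65 − 6·(-478) = 2861
Policy A (Q − 13):
  Q = 107 − 13 = 94
  B = 65
  X = -46 − 94 − 5·65 = -465
  Z = 77 − 2·94 + 2·65 − 6·(-465) = 2809
ΔX = -465 − (-478) = 13; ΔZ = 2809 − 2861 = -52
Score = 4·13 + (-1)·(-52) = 104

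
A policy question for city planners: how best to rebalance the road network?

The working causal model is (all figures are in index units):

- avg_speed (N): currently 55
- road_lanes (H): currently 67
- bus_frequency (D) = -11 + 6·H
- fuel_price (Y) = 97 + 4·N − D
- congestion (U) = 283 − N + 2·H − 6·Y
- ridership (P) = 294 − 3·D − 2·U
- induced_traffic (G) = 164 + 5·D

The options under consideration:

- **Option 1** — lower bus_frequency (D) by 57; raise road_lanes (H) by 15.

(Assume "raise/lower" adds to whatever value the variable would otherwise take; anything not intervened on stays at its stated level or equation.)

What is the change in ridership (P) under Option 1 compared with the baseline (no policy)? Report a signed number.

-555

Baseline:
  N = 55
  H = 67
  D = -11 + 6·67 = 391
  Y = 97 + 4·55 − 391 = -74
  U = 283 − 55 + 2·67 − 6·(-74) = 806
  P = 294 − 3·391 − 2·806 = -2491
Option 1 (D − 57, H + 15):
  N = 55
  H = 67 + 15 = 82
  D = -11 + 6·82 (−57 from intervention) = 424
  Y = 97 + 4·55 − 424 = -107
  U = 283 − 55 + 2·82 − 6·(-107) = 1034
  P = 294 − 3·424 − 2·1034 = -3046
Change in P: -3046 − (-2491) = -555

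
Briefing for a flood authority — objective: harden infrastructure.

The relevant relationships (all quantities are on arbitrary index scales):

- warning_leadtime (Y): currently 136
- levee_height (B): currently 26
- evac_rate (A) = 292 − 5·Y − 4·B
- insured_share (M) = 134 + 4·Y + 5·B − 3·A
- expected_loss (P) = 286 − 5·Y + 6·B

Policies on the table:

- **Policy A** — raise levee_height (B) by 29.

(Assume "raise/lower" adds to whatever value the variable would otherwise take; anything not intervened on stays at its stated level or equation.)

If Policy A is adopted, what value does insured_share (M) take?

2777

Policy A (B + 29):
  Y = 136
  B = 26 + 29 = 55
  A = 292 − 5·136 − 4·55 = -608
  M = 134 + 4·136 + 5·55 − 3·(-608) = 2777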